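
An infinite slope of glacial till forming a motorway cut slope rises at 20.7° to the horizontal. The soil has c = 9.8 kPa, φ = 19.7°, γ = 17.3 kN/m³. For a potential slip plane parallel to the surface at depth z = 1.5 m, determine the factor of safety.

FS = 2.09

For an infinite slope with a slip plane parallel to the surface (no pore pressure): FS = [c + γz cos²β tanφ] / [γz sinβ cosβ].
γz = 17.3·1.5 = 25.95 kN/m²
Numerator = 9.8 + 25.95·cos²20.7°·tan19.7° = 9.8 + 25.95·0.8751·0.3581 = 17.931 kPa
Denominator = 25.95·sin20.7°·cos20.7° = 25.95·0.3535·0.9354 = 8.581 kPa
FS = 17.931 / 8.581 = 2.090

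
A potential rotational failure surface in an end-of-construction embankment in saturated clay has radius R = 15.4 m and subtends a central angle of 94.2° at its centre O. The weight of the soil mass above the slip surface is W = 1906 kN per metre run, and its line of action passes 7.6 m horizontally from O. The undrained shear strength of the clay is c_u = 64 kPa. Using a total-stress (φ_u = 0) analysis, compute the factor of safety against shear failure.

Taking moments about the centre O, the resisting moment is provided by the undrained shear strength acting along the arc:
Arc length L_a = R·θ = 15.4·(94.2°·π/180) = 15.4·1.6441 = 25.32 m
M_R = c_u·L_a·R = 64·25.32·15.4 = 24954.5 kN·m/m
M_D = W·d = 1906·7.6 = 14485.6 kN·m/m
FS = M_R / M_D = 24954.5 / 14485.6 = 1.723

FS = 1.72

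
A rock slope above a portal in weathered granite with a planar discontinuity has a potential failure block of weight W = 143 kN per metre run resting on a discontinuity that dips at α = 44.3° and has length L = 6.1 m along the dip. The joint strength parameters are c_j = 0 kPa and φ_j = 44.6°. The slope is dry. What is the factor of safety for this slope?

Resolving the block weight along and normal to the plane and applying the Mohr–Coulomb strength on the joint:
N' = W cosα = 143·cos44.3° = 102.3 kN/m
Driving force T = W sinα = 143·sin44.3° = 99.9 kN/m
Resisting force R = c_j·L + N'·tanφ_j = 0·6.1 + 102.3·tan44.6° = 0.0 + 100.9 = 100.9 kN/m
FS = R / T = 100.9 / 99.9 = 1.011

FS = 1.01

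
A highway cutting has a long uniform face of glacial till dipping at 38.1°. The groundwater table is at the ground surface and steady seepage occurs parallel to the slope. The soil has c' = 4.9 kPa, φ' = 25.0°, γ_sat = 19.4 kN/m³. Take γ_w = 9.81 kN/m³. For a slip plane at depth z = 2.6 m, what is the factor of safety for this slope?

With seepage parallel to the slope and the water table at the surface, the effective normal stress on the slip plane uses the buoyant unit weight γ' = γ_sat − γ_w while the driving shear stress uses γ_sat:
FS = [c' + γ' z cos²β tanφ'] / [γ_sat z sinβ cosβ]
γ' = 19.4 − 9.81 = 9.59 kN/m³
Numerator = 4.9 + 9.59·2.6·cos²38.1°·tan25.0° = 4.9 + 9.59·2.6·0.6193·0.4663 = 12.100 kPa
Denominator = 19.4·2.6·sin38.1°·cos38.1° = 19.4·2.6·0.6170·0.7869 = 24.492 kPa
FS = 12.100 / 24.492 = 0.494

FS = 0.49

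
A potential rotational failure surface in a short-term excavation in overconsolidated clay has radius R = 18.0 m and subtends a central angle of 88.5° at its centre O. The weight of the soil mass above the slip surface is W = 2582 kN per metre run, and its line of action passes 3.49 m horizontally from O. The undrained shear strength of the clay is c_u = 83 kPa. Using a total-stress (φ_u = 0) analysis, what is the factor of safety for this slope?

FS = 4.61

Taking moments about the centre O, the resisting moment is provided by the undrained shear strength acting along the arc:
Arc length L_a = R·θ = 18.0·(88.5°·π/180) = 18.0·1.5446 = 27.80 m
M_R = c_u·L_a·R = 83·27.80·18.0 = 41537.8 kN·m/m
M_D = W·d = 2582·3.49 = 9011.2 kN·m/m
FS = M_R / M_D = 41537.8 / 9011.2 = 4.610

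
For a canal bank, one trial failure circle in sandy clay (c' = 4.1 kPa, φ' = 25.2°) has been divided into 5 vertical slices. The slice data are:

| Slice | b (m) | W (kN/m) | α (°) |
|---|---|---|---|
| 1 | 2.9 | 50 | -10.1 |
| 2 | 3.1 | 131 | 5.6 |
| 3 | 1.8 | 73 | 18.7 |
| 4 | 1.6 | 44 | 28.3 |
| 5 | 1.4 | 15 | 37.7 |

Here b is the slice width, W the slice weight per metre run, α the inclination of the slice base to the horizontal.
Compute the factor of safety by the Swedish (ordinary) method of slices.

FS = 3.28

Ordinary method of slices: FS = Σ[c'·Δl_i + (W_i cosα_i)·tanφ'] / Σ W_i sinα_i, with Δl_i = b_i / cosα_i.
Slice 1: Δl = 2.9/cos(-10.1°) = 2.946 m; N'_1 = 50·cos(-10.1°) = 49.2; c'Δl = 12.08; W sinα = -8.8
Slice 2: Δl = 3.1/cos5.6° = 3.115 m; N'_2 = 131·cos5.6° = 130.4; c'Δl = 12.77; W sinα = 12.8
Slice 3: Δl = 1.8/cos18.7° = 1.900 m; N'_3 = 73·cos18.7° = 69.1; c'Δl = 7.79; W sinα = 23.4
Slice 4: Δl = 1.6/cos28.3° = 1.817 m; N'_4 = 44·cos28.3° = 38.7; c'Δl = 7.45; W sinα = 20.9
Slice 5: Δl = 1.4/cos37.7° = 1.769 m; N'_5 = 15·cos37.7° = 11.9; c'Δl = 7.25; W sinα = 9.2
Σc'Δl = 47.3 kN/m; ΣN' = 299.4 kN/m; ΣW sinα = 57.5 kN/m
Resisting = 47.3 + 299.4·tan25.2° = 47.3 + 140.9 = 188.2 kN/m
FS = 188.2 / 57.5 = 3.276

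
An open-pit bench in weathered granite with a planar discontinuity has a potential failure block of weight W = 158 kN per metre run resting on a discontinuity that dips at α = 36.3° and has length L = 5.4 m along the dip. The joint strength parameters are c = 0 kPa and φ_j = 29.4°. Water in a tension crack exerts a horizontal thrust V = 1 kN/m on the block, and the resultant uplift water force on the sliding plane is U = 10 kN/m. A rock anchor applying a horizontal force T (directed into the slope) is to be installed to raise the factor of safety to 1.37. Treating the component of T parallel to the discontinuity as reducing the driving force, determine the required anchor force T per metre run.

T = 44 kN/m

Resolving forces along and normal to the sliding plane, with the horizontal anchor force T adding T·sinα to the effective normal force and T·cosα acting up the plane against the driving force:
FS = [cL + (W cosα − U − V sinα + T sinα) tanφ_j] / [W sinα + V cosα − T cosα]
Without the anchor: N' = 116.7 kN/m, driving T_d = 94.3 kN/m, resisting R = 0·5.4 + 116.7·tan29.4° = 65.8 kN/m, FS = 0.70.
Setting FS = 1.37 and solving for T:
1.37·(94.3 − T cos36.3°) = 65.8 + T sin36.3°·tan29.4°
T·(sin36.3°·tan29.4° + 1.37·cos36.3°) = 1.37·94.3 − 65.8
T·(0.5920·0.5635 + 1.37·0.8059) = 129.3 − 65.8 = 63.5
T·1.4377 = 63.5
T = 44.1 kN/m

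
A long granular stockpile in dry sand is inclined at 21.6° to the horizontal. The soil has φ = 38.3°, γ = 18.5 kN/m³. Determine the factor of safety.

FS = 1.99

For a dry cohesionless infinite slope the factor of safety is FS = tanφ / tanβ.
FS = tan38.3° / tan21.6° = 0.7898 / 0.3959 = 1.995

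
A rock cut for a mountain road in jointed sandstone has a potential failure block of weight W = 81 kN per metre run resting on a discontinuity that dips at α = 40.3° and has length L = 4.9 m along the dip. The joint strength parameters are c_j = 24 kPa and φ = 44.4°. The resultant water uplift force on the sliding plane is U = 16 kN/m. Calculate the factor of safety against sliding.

FS = 3.10

Resolving the block weight along and normal to the plane and applying the Mohr–Coulomb strength on the joint:
N' = W cosα − U = 81·cos40.3° − 16 = 45.8 kN/m
Driving force T = W sinα = 81·sin40.3° = 52.4 kN/m
Resisting force R = c_j·L + N'·tanφ = 24·4.9 + 45.8·tan44.4° = 117.6 + 44.8 = 162.4 kN/m
FS = R / T = 162.4 / 52.4 = 3.100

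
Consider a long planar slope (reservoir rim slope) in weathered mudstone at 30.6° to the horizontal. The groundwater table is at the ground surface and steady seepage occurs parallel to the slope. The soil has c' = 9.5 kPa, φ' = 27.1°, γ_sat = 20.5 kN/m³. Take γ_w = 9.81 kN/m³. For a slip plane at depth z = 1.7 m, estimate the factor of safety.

FS = 1.07

With seepage parallel to the slope and the water table at the surface, the effective normal stress on the slip plane uses the buoyant unit weight γ' = γ_sat − γ_w while the driving shear stress uses γ_sat:
FS = [c' + γ' z cos²β tanφ'] / [γ_sat z sinβ cosβ]
γ' = 20.5 − 9.81 = 10.69 kN/m³
Numerator = 9.5 + 10.69·1.7·cos²30.6°·tan27.1° = 9.5 + 10.69·1.7·0.7409·0.5117 = 16.390 kPa
Denominator = 20.5·1.7·sin30.6°·cos30.6° = 20.5·1.7·0.5090·0.8607 = 15.270 kPa
FS = 16.390 / 15.270 = 1.073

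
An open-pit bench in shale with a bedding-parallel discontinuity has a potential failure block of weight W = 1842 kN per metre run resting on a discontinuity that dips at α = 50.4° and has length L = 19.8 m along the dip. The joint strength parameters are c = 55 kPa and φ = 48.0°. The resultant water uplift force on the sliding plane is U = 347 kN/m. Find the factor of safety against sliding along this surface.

FS = 1.41

Resolving the block weight along and normal to the plane and applying the Mohr–Coulomb strength on the joint:
N' = W cosα − U = 1842·cos50.4° − 347 = 827.1 kN/m
Driving force T = W sinα = 1842·sin50.4° = 1419.3 kN/m
Resisting force R = c·L + N'·tanφ = 55·19.8 + 827.1·tan48.0° = 1089.0 + 918.6 = 2007.6 kN/m
FS = R / T = 2007.6 / 1419.3 = 1.415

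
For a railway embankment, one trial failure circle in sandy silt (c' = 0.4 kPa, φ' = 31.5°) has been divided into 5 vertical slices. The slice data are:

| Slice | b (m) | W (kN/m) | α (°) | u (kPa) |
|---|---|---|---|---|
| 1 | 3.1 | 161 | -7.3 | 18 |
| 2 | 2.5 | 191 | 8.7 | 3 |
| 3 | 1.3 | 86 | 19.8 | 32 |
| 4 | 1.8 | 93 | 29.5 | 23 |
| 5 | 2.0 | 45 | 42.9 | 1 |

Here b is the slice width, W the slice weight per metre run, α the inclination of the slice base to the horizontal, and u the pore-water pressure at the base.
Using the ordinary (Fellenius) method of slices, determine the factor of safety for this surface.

Ordinary method of slices: FS = Σ[c'·Δl_i + (W_i cosα_i − u_i·Δl_i)·tanφ'] / Σ W_i sinα_i, with Δl_i = b_i / cosα_i.
Slice 1: Δl = 3.1/cos(-7.3°) = 3.125 m; N'_1 = 161·cos(-7.3°) − 18·3.125 = 103.4; c'Δl = 1.25; W sinα = -20.5
Slice 2: Δl = 2.5/cos8.7° = 2.529 m; N'_2 = 191·cos8.7° − 3·2.529 = 181.2; c'Δl = 1.01; W sinα = 28.9
Slice 3: Δl = 1.3/cos19.8° = 1.382 m; N'_3 = 86·cos19.8° − 32·1.382 = 36.7; c'Δl = 0.55; W sinα = 29.1
Slice 4: Δl = 1.8/cos29.5° = 2.068 m; N'_4 = 93·cos29.5° − 23·2.068 = 33.4; c'Δl = 0.83; W sinα = 45.8
Slice 5: Δl = 2.0/cos42.9° = 2.730 m; N'_5 = 45·cos42.9° − 1·2.730 = 30.2; c'Δl = 1.09; W sinα = 30.6
Σc'Δl = 4.7 kN/m; ΣN' = 385.0 kN/m; ΣW sinα = 114.0 kN/m
Resisting = 4.7 + 385.0·tan31.5° = 4.7 + 235.9 = 240.6 kN/m
FS = 240.6 / 114.0 = 2.111

FS = 2.11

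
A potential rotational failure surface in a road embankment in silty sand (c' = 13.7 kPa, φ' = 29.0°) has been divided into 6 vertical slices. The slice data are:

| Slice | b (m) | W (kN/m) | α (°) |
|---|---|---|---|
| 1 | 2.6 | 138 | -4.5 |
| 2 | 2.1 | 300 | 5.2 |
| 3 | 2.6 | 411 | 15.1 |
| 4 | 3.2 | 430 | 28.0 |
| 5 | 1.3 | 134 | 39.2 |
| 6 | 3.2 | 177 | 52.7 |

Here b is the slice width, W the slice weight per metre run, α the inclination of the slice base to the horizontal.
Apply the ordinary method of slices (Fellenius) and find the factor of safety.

Ordinary method of slices: FS = Σ[c'·Δl_i + (W_i cosα_i)·tanφ'] / Σ W_i sinα_i, with Δl_i = b_i / cosα_i.
Slice 1: Δl = 2.6/cos(-4.5°) = 2.608 m; N'_1 = 138·cos(-4.5°) = 137.6; c'Δl = 35.73; W sinα = -10.8
Slice 2: Δl = 2.1/cos5.2° = 2.109 m; N'_2 = 300·cos5.2° = 298.8; c'Δl = 28.89; W sinα = 27.2
Slice 3: Δl = 2.6/cos15.1° = 2.693 m; N'_3 = 411·cos15.1° = 396.8; c'Δl = 36.89; W sinα = 107.1
Slice 4: Δl = 3.2/cos28.0° = 3.624 m; N'_4 = 430·cos28.0° = 379.7; c'Δl = 49.65; W sinα = 201.9
Slice 5: Δl = 1.3/cos39.2° = 1.678 m; N'_5 = 134·cos39.2° = 103.8; c'Δl = 22.98; W sinα = 84.7
Slice 6: Δl = 3.2/cos52.7° = 5.281 m; N'_6 = 177·cos52.7° = 107.3; c'Δl = 72.34; W sinα = 140.8
Σc'Δl = 246.5 kN/m; ΣN' = 1423.9 kN/m; ΣW sinα = 550.8 kN/m
Resisting = 246.5 + 1423.9·tan29.0° = 246.5 + 789.3 = 1035.8 kN/m
FS = 1035.8 / 550.8 = 1.881

FS = 1.88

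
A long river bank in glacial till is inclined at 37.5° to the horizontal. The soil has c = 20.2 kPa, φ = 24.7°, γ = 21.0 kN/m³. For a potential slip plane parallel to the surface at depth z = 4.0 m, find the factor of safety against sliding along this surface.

FS = 1.10

For an infinite slope with a slip plane parallel to the surface (no pore pressure): FS = [c + γz cos²β tanφ] / [γz sinβ cosβ].
γz = 21.0·4.0 = 84.00 kN/m²
Numerator = 20.2 + 84.00·cos²37.5°·tan24.7° = 20.2 + 84.00·0.6294·0.4599 = 44.518 kPa
Denominator = 84.00·sin37.5°·cos37.5° = 84.00·0.6088·0.7934 = 40.569 kPa
FS = 44.518 / 40.569 = 1.097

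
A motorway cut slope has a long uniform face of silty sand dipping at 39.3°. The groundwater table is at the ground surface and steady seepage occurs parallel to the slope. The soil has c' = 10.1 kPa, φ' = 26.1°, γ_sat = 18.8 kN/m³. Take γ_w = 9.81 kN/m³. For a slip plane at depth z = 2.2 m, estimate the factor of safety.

With seepage parallel to the slope and the water table at the surface, the effective normal stress on the slip plane uses the buoyant unit weight γ' = γ_sat − γ_w while the driving shear stress uses γ_sat:
FS = [c' + γ' z cos²β tanφ'] / [γ_sat z sinβ cosβ]
γ' = 18.8 − 9.81 = 8.99 kN/m³
Numerator = 10.1 + 8.99·2.2·cos²39.3°·tan26.1° = 10.1 + 8.99·2.2·0.5988·0.4899 = 15.902 kPa
Denominator = 18.8·2.2·sin39.3°·cos39.3° = 18.8·2.2·0.6334·0.7738 = 20.272 kPa
FS = 15.902 / 20.272 = 0.784

FS = 0.78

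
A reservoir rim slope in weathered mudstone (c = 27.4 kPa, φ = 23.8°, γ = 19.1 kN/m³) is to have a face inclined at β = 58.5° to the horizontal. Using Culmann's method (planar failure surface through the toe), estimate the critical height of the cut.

Culmann's analysis gives the critical failure plane at α_cr = (β + φ)/2 = (58.5 + 23.8)/2 = 41.1°, and the critical height
H_c = (4c/γ) · sinβ cosφ / [1 − cos(β − φ)]
    = (4·27.4/19.1) · sin58.5°·cos23.8° / [1 − cos(34.7°)]
    = 5.738 · 0.8526·0.9150 / [1 − 0.8221]
    = 5.738 · 0.7801 / 0.1779
    = 25.17 m

H_c = 25.17 m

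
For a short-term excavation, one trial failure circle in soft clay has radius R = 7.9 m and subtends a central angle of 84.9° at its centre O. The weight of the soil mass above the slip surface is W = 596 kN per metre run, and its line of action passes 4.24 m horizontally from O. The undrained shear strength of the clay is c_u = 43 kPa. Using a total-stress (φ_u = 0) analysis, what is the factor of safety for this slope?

FS = 1.57

Taking moments about the centre O, the resisting moment is provided by the undrained shear strength acting along the arc:
Arc length L_a = R·θ = 7.9·(84.9°·π/180) = 7.9·1.4818 = 11.71 m
M_R = c_u·L_a·R = 43·11.71·7.9 = 3976.6 kN·m/m
M_D = W·d = 596·4.24 = 2527.0 kN·m/m
FS = M_R / M_D = 3976.6 / 2527.0 = 1.574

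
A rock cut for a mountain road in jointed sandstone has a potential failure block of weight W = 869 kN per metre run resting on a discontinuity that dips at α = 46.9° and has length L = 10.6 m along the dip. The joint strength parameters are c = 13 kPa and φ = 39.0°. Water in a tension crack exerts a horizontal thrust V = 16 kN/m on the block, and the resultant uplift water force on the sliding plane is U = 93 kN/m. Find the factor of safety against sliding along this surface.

FS = 0.83

Resolving the block weight along and normal to the plane and applying the Mohr–Coulomb strength on the joint:
N' = W cosα − U − V sinα = 869·cos46.9° − 93 − 16·sin46.9° = 489.1 kN/m
Driving force T = W sinα + V cosα = 869·sin46.9° + 16·cos46.9° = 645.4 kN/m
Resisting force R = c·L + N'·tanφ = 13·10.6 + 489.1·tan39.0° = 137.8 + 396.1 = 533.9 kN/m
FS = R / T = 533.9 / 645.4 = 0.827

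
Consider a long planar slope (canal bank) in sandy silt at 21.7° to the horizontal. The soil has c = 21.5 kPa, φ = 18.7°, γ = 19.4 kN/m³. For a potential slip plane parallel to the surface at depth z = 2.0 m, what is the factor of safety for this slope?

FS = 2.46

For an infinite slope with a slip plane parallel to the surface (no pore pressure): FS = [c + γz cos²β tanφ] / [γz sinβ cosβ].
γz = 19.4·2.0 = 38.80 kN/m²
Numerator = 21.5 + 38.80·cos²21.7°·tan18.7° = 21.5 + 38.80·0.8633·0.3385 = 32.838 kPa
Denominator = 38.80·sin21.7°·cos21.7° = 38.80·0.3697·0.9291 = 13.329 kPa
FS = 32.838 / 13.329 = 2.464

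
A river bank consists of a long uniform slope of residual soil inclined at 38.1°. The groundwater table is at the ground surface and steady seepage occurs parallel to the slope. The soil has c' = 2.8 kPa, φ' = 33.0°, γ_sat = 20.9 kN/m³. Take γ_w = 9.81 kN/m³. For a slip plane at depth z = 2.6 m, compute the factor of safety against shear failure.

With seepage parallel to the slope and the water table at the surface, the effective normal stress on the slip plane uses the buoyant unit weight γ' = γ_sat − γ_w while the driving shear stress uses γ_sat:
FS = [c' + γ' z cos²β tanφ'] / [γ_sat z sinβ cosβ]
γ' = 20.9 − 9.81 = 11.09 kN/m³
Numerator = 2.8 + 11.09·2.6·cos²38.1°·tan33.0° = 2.8 + 11.09·2.6·0.6193·0.6494 = 14.396 kPa
Denominator = 20.9·2.6·sin38.1°·cos38.1° = 20.9·2.6·0.6170·0.7869 = 26.386 kPa
FS = 14.396 / 26.386 = 0.546

FS = 0.55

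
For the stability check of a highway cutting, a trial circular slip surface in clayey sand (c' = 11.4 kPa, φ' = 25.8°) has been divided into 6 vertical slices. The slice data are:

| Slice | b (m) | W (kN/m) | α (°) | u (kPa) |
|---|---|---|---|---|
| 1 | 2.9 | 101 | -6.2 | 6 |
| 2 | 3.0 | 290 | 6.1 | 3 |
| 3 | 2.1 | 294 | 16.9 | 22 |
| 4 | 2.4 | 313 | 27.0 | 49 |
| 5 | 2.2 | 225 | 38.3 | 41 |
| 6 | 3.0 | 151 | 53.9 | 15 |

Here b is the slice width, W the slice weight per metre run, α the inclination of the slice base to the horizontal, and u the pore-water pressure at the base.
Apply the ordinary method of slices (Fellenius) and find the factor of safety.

Ordinary method of slices: FS = Σ[c'·Δl_i + (W_i cosα_i − u_i·Δl_i)·tanφ'] / Σ W_i sinα_i, with Δl_i = b_i / cosα_i.
Slice 1: Δl = 2.9/cos(-6.2°) = 2.917 m; N'_1 = 101·cos(-6.2°) − 6·2.917 = 82.9; c'Δl = 33.25; W sinα = -10.9
Slice 2: Δl = 3.0/cos6.1° = 3.017 m; N'_2 = 290·cos6.1° − 3·3.017 = 279.3; c'Δl = 34.39; W sinα = 30.8
Slice 3: Δl = 2.1/cos16.9° = 2.195 m; N'_3 = 294·cos16.9° − 22·2.195 = 233.0; c'Δl = 25.02; W sinα = 85.5
Slice 4: Δl = 2.4/cos27.0° = 2.694 m; N'_4 = 313·cos27.0° − 49·2.694 = 146.9; c'Δl = 30.71; W sinα = 142.1
Slice 5: Δl = 2.2/cos38.3° = 2.803 m; N'_5 = 225·cos38.3° − 41·2.803 = 61.6; c'Δl = 31.96; W sinα = 139.5
Slice 6: Δl = 3.0/cos53.9° = 5.092 m; N'_6 = 151·cos53.9° − 15·5.092 = 12.6; c'Δl = 58.05; W sinα = 122.0
Σc'Δl = 213.4 kN/m; ΣN' = 816.4 kN/m; ΣW sinα = 508.9 kN/m
Resisting = 213.4 + 816.4·tan25.8° = 213.4 + 394.6 = 608.0 kN/m
FS = 608.0 / 508.9 = 1.195

FS = 1.19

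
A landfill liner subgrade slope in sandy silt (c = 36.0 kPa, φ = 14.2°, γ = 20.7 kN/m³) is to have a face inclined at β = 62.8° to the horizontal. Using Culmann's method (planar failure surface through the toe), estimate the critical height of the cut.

H_c = 17.71 m

Culmann's analysis gives the critical failure plane at α_cr = (β + φ)/2 = (62.8 + 14.2)/2 = 38.5°, and the critical height
H_c = (4c/γ) · sinβ cosφ / [1 − cos(β − φ)]
    = (4·36.0/20.7) · sin62.8°·cos14.2° / [1 − cos(48.6°)]
    = 6.957 · 0.8894·0.9694 / [1 − 0.6613]
    = 6.957 · 0.8622 / 0.3387
    = 17.71 m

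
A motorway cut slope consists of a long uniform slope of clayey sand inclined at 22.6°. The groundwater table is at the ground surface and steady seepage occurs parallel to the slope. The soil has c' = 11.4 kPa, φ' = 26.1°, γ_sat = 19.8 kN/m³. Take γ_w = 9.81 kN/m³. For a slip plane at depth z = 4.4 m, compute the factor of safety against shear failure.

FS = 0.96

With seepage parallel to the slope and the water table at the surface, the effective normal stress on the slip plane uses the buoyant unit weight γ' = γ_sat − γ_w while the driving shear stress uses γ_sat:
FS = [c' + γ' z cos²β tanφ'] / [γ_sat z sinβ cosβ]
γ' = 19.8 − 9.81 = 9.99 kN/m³
Numerator = 11.4 + 9.99·4.4·cos²22.6°·tan26.1° = 11.4 + 9.99·4.4·0.8523·0.4899 = 29.754 kPa
Denominator = 19.8·4.4·sin22.6°·cos22.6° = 19.8·4.4·0.3843·0.9232 = 30.909 kPa
FS = 29.754 / 30.909 = 0.963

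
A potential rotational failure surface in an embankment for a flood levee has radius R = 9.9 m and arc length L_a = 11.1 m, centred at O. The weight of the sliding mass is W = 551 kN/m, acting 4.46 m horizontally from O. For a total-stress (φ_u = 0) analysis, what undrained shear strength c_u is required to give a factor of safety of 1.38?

FS = c_u·L_a·R / (W·d), so c_u = FS·W·d / (L_a·R).
c_u = 1.38·551·4.46 / (11.10·9.9) = 3391.3 / 109.89 = 30.86 kPa

c_u = 30.9 kPa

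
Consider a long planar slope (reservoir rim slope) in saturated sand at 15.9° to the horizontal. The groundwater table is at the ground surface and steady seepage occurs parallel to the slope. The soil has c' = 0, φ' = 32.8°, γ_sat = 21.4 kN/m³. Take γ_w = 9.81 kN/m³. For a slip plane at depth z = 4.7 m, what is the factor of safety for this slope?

FS = 1.23

With seepage parallel to the slope and the water table at the surface, the effective normal stress on the slip plane uses the buoyant unit weight γ' = γ_sat − γ_w while the driving shear stress uses γ_sat:
FS = [c' + γ' z cos²β tanφ'] / [γ_sat z sinβ cosβ]
(For c' = 0 this reduces to FS = (γ'/γ_sat)·tanφ'/tanβ.)
γ' = 21.4 − 9.81 = 11.59 kN/m³
Numerator = 0.0 + 11.59·4.7·cos²15.9°·tan32.8° = 0.0 + 11.59·4.7·0.9249·0.6445 = 32.471 kPa
Denominator = 21.4·4.7·sin15.9°·cos15.9° = 21.4·4.7·0.2740·0.9617 = 26.501 kPa
FS = 32.471 / 26.501 = 1.225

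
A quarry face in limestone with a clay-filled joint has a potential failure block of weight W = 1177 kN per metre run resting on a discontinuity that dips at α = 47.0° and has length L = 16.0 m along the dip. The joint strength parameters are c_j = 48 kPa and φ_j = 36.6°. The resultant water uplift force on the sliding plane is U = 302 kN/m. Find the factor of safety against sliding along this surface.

FS = 1.32

Resolving the block weight along and normal to the plane and applying the Mohr–Coulomb strength on the joint:
N' = W cosα − U = 1177·cos47.0° − 302 = 500.7 kN/m
Driving force T = W sinα = 1177·sin47.0° = 860.8 kN/m
Resisting force R = c_j·L + N'·tanφ_j = 48·16.0 + 500.7·tan36.6° = 768.0 + 371.9 = 1139.9 kN/m
FS = R / T = 1139.9 / 860.8 = 1.324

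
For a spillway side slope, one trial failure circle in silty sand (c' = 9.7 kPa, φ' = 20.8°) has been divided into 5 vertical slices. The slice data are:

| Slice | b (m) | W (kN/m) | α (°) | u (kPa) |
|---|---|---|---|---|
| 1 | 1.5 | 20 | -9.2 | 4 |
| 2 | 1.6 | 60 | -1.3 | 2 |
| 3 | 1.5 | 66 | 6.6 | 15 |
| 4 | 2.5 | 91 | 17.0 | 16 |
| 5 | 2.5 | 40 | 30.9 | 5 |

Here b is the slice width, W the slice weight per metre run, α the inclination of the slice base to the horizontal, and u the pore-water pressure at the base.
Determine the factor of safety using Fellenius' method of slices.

FS = 3.31

Ordinary method of slices: FS = Σ[c'·Δl_i + (W_i cosα_i − u_i·Δl_i)·tanφ'] / Σ W_i sinα_i, with Δl_i = b_i / cosα_i.
Slice 1: Δl = 1.5/cos(-9.2°) = 1.520 m; N'_1 = 20·cos(-9.2°) − 4·1.520 = 13.7; c'Δl = 14.74; W sinα = -3.2
Slice 2: Δl = 1.6/cos(-1.3°) = 1.600 m; N'_2 = 60·cos(-1.3°) − 2·1.600 = 56.8; c'Δl = 15.52; W sinα = -1.4
Slice 3: Δl = 1.5/cos6.6° = 1.510 m; N'_3 = 66·cos6.6° − 15·1.510 = 42.9; c'Δl = 14.65; W sinα = 7.6
Slice 4: Δl = 2.5/cos17.0° = 2.614 m; N'_4 = 91·cos17.0° − 16·2.614 = 45.2; c'Δl = 25.36; W sinα = 26.6
Slice 5: Δl = 2.5/cos30.9° = 2.914 m; N'_5 = 40·cos30.9° − 5·2.914 = 19.8; c'Δl = 28.26; W sinα = 20.5
Σc'Δl = 98.5 kN/m; ΣN' = 178.3 kN/m; ΣW sinα = 50.2 kN/m
Resisting = 98.5 + 178.3·tan20.8° = 98.5 + 67.7 = 166.3 kN/m
FS = 166.3 / 50.2 = 3.314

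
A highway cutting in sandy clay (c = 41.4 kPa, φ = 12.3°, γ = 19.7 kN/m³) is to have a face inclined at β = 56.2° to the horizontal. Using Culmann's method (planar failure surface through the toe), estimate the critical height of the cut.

H_c = 24.42 m

Culmann's analysis gives the critical failure plane at α_cr = (β + φ)/2 = (56.2 + 12.3)/2 = 34.2°, and the critical height
H_c = (4c/γ) · sinβ cosφ / [1 − cos(β − φ)]
    = (4·41.4/19.7) · sin56.2°·cos12.3° / [1 − cos(43.9°)]
    = 8.406 · 0.8310·0.9770 / [1 − 0.7206]
    = 8.406 · 0.8119 / 0.2794
    = 24.42 m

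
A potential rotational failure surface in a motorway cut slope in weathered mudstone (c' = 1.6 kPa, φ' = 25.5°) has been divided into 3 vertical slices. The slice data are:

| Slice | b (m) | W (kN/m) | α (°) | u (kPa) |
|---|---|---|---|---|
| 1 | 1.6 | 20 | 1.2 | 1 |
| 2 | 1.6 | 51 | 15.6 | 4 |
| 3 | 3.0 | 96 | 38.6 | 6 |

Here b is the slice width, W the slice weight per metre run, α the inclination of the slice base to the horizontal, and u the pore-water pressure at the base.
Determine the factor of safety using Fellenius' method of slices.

Ordinary method of slices: FS = Σ[c'·Δl_i + (W_i cosα_i − u_i·Δl_i)·tanφ'] / Σ W_i sinα_i, with Δl_i = b_i / cosα_i.
Slice 1: Δl = 1.6/cos1.2° = 1.600 m; N'_1 = 20·cos1.2° − 1·1.600 = 18.4; c'Δl = 2.56; W sinα = 0.4
Slice 2: Δl = 1.6/cos15.6° = 1.661 m; N'_2 = 51·cos15.6° − 4·1.661 = 42.5; c'Δl = 2.66; W sinα = 13.7
Slice 3: Δl = 3.0/cos38.6° = 3.839 m; N'_3 = 96·cos38.6° − 6·3.839 = 52.0; c'Δl = 6.14; W sinα = 59.9
Σc'Δl = 11.4 kN/m; ΣN' = 112.9 kN/m; ΣW sinα = 74.0 kN/m
Resisting = 11.4 + 112.9·tan25.5° = 11.4 + 53.8 = 65.2 kN/m
FS = 65.2 / 74.0 = 0.881

FS = 0.88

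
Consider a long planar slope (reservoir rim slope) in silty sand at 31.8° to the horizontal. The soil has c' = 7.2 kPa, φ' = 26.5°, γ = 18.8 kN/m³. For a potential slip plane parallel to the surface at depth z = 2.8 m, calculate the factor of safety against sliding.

For an infinite slope with a slip plane parallel to the surface (no pore pressure): FS = [c' + γz cos²β tanφ'] / [γz sinβ cosβ].
γz = 18.8·2.8 = 52.64 kN/m²
Numerator = 7.2 + 52.64·cos²31.8°·tan26.5° = 7.2 + 52.64·0.7223·0.4986 = 26.157 kPa
Denominator = 52.64·sin31.8°·cos31.8° = 52.64·0.5270·0.8499 = 23.575 kPa
FS = 26.157 / 23.575 = 1.110

FS = 1.11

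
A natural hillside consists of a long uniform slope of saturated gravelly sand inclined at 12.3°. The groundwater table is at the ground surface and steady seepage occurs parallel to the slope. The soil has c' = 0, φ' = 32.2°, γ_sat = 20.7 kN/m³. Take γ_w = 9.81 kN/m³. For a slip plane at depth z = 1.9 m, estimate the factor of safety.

FS = 1.52

With seepage parallel to the slope and the water table at the surface, the effective normal stress on the slip plane uses the buoyant unit weight γ' = γ_sat − γ_w while the driving shear stress uses γ_sat:
FS = [c' + γ' z cos²β tanφ'] / [γ_sat z sinβ cosβ]
(For c' = 0 this reduces to FS = (γ'/γ_sat)·tanφ'/tanβ.)
γ' = 20.7 − 9.81 = 10.89 kN/m³
Numerator = 0.0 + 10.89·1.9·cos²12.3°·tan32.2° = 0.0 + 10.89·1.9·0.9546·0.6297 = 12.438 kPa
Denominator = 20.7·1.9·sin12.3°·cos12.3° = 20.7·1.9·0.2130·0.9770 = 8.186 kPa
FS = 12.438 / 8.186 = 1.519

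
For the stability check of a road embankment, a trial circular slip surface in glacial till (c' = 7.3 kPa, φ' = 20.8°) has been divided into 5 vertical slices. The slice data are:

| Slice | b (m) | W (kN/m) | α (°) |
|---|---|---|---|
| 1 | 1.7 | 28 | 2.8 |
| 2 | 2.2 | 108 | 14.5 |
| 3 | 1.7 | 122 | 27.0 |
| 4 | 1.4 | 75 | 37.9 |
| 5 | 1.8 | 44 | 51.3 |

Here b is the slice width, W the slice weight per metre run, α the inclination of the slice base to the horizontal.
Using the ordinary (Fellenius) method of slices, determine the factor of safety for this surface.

Ordinary method of slices: FS = Σ[c'·Δl_i + (W_i cosα_i)·tanφ'] / Σ W_i sinα_i, with Δl_i = b_i / cosα_i.
Slice 1: Δl = 1.7/cos2.8° = 1.702 m; N'_1 = 28·cos2.8° = 28.0; c'Δl = 12.42; W sinα = 1.4
Slice 2: Δl = 2.2/cos14.5° = 2.272 m; N'_2 = 108·cos14.5° = 104.6; c'Δl = 16.59; W sinα = 27.0
Slice 3: Δl = 1.7/cos27.0° = 1.908 m; N'_3 = 122·cos27.0° = 108.7; c'Δl = 13.93; W sinα = 55.4
Slice 4: Δl = 1.4/cos37.9° = 1.774 m; N'_4 = 75·cos37.9° = 59.2; c'Δl = 12.95; W sinα = 46.1
Slice 5: Δl = 1.8/cos51.3° = 2.879 m; N'_5 = 44·cos51.3° = 27.5; c'Δl = 21.02; W sinα = 34.3
Σc'Δl = 76.9 kN/m; ΣN' = 327.9 kN/m; ΣW sinα = 164.2 kN/m
Resisting = 76.9 + 327.9·tan20.8° = 76.9 + 124.6 = 201.5 kN/m
FS = 201.5 / 164.2 = 1.227

FS = 1.23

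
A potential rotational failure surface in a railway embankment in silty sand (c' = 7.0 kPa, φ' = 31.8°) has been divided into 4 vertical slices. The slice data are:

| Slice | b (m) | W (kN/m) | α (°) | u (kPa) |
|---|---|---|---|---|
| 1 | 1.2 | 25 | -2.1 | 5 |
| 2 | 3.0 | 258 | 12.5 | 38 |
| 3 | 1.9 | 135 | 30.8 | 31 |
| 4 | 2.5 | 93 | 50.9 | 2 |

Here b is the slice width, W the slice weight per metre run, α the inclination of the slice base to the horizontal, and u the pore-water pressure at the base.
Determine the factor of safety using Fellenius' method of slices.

Ordinary method of slices: FS = Σ[c'·Δl_i + (W_i cosα_i − u_i·Δl_i)·tanφ'] / Σ W_i sinα_i, with Δl_i = b_i / cosα_i.
Slice 1: Δl = 1.2/cos(-2.1°) = 1.201 m; N'_1 = 25·cos(-2.1°) − 5·1.201 = 19.0; c'Δl = 8.41; W sinα = -0.9
Slice 2: Δl = 3.0/cos12.5° = 3.073 m; N'_2 = 258·cos12.5° − 38·3.073 = 135.1; c'Δl = 21.51; W sinα = 55.8
Slice 3: Δl = 1.9/cos30.8° = 2.212 m; N'_3 = 135·cos30.8° − 31·2.212 = 47.4; c'Δl = 15.48; W sinα = 69.1
Slice 4: Δl = 2.5/cos50.9° = 3.964 m; N'_4 = 93·cos50.9° − 2·3.964 = 50.7; c'Δl = 27.75; W sinα = 72.2
Σc'Δl = 73.1 kN/m; ΣN' = 252.2 kN/m; ΣW sinα = 196.2 kN/m
Resisting = 73.1 + 252.2·tan31.8° = 73.1 + 156.4 = 229.5 kN/m
FS = 229.5 / 196.2 = 1.170

FS = 1.17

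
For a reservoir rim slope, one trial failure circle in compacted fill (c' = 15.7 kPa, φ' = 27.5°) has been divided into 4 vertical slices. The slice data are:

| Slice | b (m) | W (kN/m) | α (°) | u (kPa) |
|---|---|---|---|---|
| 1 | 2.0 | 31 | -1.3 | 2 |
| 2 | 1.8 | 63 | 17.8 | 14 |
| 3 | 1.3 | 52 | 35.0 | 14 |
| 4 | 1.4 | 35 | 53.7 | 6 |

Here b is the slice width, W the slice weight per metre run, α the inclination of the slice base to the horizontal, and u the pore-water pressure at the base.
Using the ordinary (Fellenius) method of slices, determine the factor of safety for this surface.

Ordinary method of slices: FS = Σ[c'·Δl_i + (W_i cosα_i − u_i·Δl_i)·tanφ'] / Σ W_i sinα_i, with Δl_i = b_i / cosα_i.
Slice 1: Δl = 2.0/cos(-1.3°) = 2.001 m; N'_1 = 31·cos(-1.3°) − 2·2.001 = 27.0; c'Δl = 31.41; W sinα = -0.7
Slice 2: Δl = 1.8/cos17.8° = 1.890 m; N'_2 = 63·cos17.8° − 14·1.890 = 33.5; c'Δl = 29.68; W sinα = 19.3
Slice 3: Δl = 1.3/cos35.0° = 1.587 m; N'_3 = 52·cos35.0° − 14·1.587 = 20.4; c'Δl = 24.92; W sinα = 29.8
Slice 4: Δl = 1.4/cos53.7° = 2.365 m; N'_4 = 35·cos53.7° − 6·2.365 = 6.5; c'Δl = 37.13; W sinα = 28.2
Σc'Δl = 123.1 kN/m; ΣN' = 87.4 kN/m; ΣW sinα = 76.6 kN/m
Resisting = 123.1 + 87.4·tan27.5° = 123.1 + 45.5 = 168.6 kN/m
FS = 168.6 / 76.6 = 2.202

FS = 2.20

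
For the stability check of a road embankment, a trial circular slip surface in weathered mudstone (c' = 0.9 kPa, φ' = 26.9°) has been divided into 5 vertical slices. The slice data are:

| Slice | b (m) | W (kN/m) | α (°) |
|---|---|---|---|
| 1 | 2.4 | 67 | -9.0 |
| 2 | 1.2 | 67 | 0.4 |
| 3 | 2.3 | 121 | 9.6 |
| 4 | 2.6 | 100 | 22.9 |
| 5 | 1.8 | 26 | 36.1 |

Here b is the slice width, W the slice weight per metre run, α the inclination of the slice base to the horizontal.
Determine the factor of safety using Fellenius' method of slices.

Ordinary method of slices: FS = Σ[c'·Δl_i + (W_i cosα_i)·tanφ'] / Σ W_i sinα_i, with Δl_i = b_i / cosα_i.
Slice 1: Δl = 2.4/cos(-9.0°) = 2.430 m; N'_1 = 67·cos(-9.0°) = 66.2; c'Δl = 2.19; W sinα = -10.5
Slice 2: Δl = 1.2/cos0.4° = 1.200 m; N'_2 = 67·cos0.4° = 67.0; c'Δl = 1.08; W sinα = 0.5
Slice 3: Δl = 2.3/cos9.6° = 2.333 m; N'_3 = 121·cos9.6° = 119.3; c'Δl = 2.10; W sinα = 20.2
Slice 4: Δl = 2.6/cos22.9° = 2.822 m; N'_4 = 100·cos22.9° = 92.1; c'Δl = 2.54; W sinα = 38.9
Slice 5: Δl = 1.8/cos36.1° = 2.228 m; N'_5 = 26·cos36.1° = 21.0; c'Δl = 2.00; W sinα = 15.3
Σc'Δl = 9.9 kN/m; ΣN' = 365.6 kN/m; ΣW sinα = 64.4 kN/m
Resisting = 9.9 + 365.6·tan26.9° = 9.9 + 185.5 = 195.4 kN/m
FS = 195.4 / 64.4 = 3.034

FS = 3.03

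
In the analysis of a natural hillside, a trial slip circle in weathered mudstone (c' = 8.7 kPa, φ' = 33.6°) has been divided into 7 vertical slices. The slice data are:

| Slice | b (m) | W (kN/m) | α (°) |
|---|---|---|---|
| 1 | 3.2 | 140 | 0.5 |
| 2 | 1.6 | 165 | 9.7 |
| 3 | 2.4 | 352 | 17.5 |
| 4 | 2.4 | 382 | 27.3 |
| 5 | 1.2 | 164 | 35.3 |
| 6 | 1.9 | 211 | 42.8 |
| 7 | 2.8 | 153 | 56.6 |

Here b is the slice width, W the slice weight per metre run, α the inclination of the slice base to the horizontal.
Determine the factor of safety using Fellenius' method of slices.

FS = 1.57

Ordinary method of slices: FS = Σ[c'·Δl_i + (W_i cosα_i)·tanφ'] / Σ W_i sinα_i, with Δl_i = b_i / cosα_i.
Slice 1: Δl = 3.2/cos0.5° = 3.200 m; N'_1 = 140·cos0.5° = 140.0; c'Δl = 27.84; W sinα = 1.2
Slice 2: Δl = 1.6/cos9.7° = 1.623 m; N'_2 = 165·cos9.7° = 162.6; c'Δl = 14.12; W sinα = 27.8
Slice 3: Δl = 2.4/cos17.5° = 2.516 m; N'_3 = 352·cos17.5° = 335.7; c'Δl = 21.89; W sinα = 105.8
Slice 4: Δl = 2.4/cos27.3° = 2.701 m; N'_4 = 382·cos27.3° = 339.5; c'Δl = 23.50; W sinα = 175.2
Slice 5: Δl = 1.2/cos35.3° = 1.470 m; N'_5 = 164·cos35.3° = 133.8; c'Δl = 12.79; W sinα = 94.8
Slice 6: Δl = 1.9/cos42.8° = 2.590 m; N'_6 = 211·cos42.8° = 154.8; c'Δl = 22.53; W sinα = 143.4
Slice 7: Δl = 2.8/cos56.6° = 5.086 m; N'_7 = 153·cos56.6° = 84.2; c'Δl = 44.25; W sinα = 127.7
Σc'Δl = 166.9 kN/m; ΣN' = 1350.7 kN/m; ΣW sinα = 675.9 kN/m
Resisting = 166.9 + 1350.7·tan33.6° = 166.9 + 897.4 = 1064.3 kN/m
FS = 1064.3 / 675.9 = 1.575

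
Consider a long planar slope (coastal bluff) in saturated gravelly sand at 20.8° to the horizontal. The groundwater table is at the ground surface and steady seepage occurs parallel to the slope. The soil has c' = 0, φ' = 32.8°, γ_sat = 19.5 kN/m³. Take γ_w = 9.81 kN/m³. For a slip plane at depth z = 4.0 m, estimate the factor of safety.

FS = 0.84

With seepage parallel to the slope and the water table at the surface, the effective normal stress on the slip plane uses the buoyant unit weight γ' = γ_sat − γ_w while the driving shear stress uses γ_sat:
FS = [c' + γ' z cos²β tanφ'] / [γ_sat z sinβ cosβ]
(For c' = 0 this reduces to FS = (γ'/γ_sat)·tanφ'/tanβ.)
γ' = 19.5 − 9.81 = 9.69 kN/m³
Numerator = 0.0 + 9.69·4.0·cos²20.8°·tan32.8° = 0.0 + 9.69·4.0·0.8739·0.6445 = 21.829 kPa
Denominator = 19.5·4.0·sin20.8°·cos20.8° = 19.5·4.0·0.3551·0.9348 = 25.893 kPa
FS = 21.829 / 25.893 = 0.843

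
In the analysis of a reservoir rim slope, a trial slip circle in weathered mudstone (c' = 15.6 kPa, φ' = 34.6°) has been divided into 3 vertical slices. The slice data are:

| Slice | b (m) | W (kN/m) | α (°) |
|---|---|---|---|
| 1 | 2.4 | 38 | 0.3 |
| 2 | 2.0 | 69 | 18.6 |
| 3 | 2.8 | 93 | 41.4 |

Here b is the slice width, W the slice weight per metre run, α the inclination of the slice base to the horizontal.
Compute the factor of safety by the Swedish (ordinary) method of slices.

Ordinary method of slices: FS = Σ[c'·Δl_i + (W_i cosα_i)·tanφ'] / Σ W_i sinα_i, with Δl_i = b_i / cosα_i.
Slice 1: Δl = 2.4/cos0.3° = 2.400 m; N'_1 = 38·cos0.3° = 38.0; c'Δl = 37.44; W sinα = 0.2
Slice 2: Δl = 2.0/cos18.6° = 2.110 m; N'_2 = 69·cos18.6° = 65.4; c'Δl = 32.92; W sinα = 22.0
Slice 3: Δl = 2.8/cos41.4° = 3.733 m; N'_3 = 93·cos41.4° = 69.8; c'Δl = 58.23; W sinα = 61.5
Σc'Δl = 128.6 kN/m; ΣN' = 173.2 kN/m; ΣW sinα = 83.7 kN/m
Resisting = 128.6 + 173.2·tan34.6° = 128.6 + 119.5 = 248.0 kN/m
FS = 248.0 / 83.7 = 2.963

FS = 2.96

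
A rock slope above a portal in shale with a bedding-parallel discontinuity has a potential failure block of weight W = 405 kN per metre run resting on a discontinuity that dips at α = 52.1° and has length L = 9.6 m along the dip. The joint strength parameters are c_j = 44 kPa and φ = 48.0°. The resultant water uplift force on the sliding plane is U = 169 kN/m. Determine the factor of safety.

Resolving the block weight along and normal to the plane and applying the Mohr–Coulomb strength on the joint:
N' = W cosα − U = 405·cos52.1° − 169 = 79.8 kN/m
Driving force T = W sinα = 405·sin52.1° = 319.6 kN/m
Resisting force R = c_j·L + N'·tanφ = 44·9.6 + 79.8·tan48.0° = 422.4 + 88.6 = 511.0 kN/m
FS = R / T = 511.0 / 319.6 = 1.599

FS = 1.60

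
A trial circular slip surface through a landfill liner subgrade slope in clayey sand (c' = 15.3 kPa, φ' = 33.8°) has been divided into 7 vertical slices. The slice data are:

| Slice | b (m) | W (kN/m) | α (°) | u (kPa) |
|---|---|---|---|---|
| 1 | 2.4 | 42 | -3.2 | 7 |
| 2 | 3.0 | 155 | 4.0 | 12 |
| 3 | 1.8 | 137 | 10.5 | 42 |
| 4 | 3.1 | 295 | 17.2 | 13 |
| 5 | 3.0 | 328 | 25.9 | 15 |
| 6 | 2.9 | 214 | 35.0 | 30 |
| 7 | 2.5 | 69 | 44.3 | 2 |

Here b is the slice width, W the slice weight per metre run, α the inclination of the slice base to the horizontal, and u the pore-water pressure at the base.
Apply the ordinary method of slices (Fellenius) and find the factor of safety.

Ordinary method of slices: FS = Σ[c'·Δl_i + (W_i cosα_i − u_i·Δl_i)·tanφ'] / Σ W_i sinα_i, with Δl_i = b_i / cosα_i.
Slice 1: Δl = 2.4/cos(-3.2°) = 2.404 m; N'_1 = 42·cos(-3.2°) − 7·2.404 = 25.1; c'Δl = 36.78; W sinα = -2.3
Slice 2: Δl = 3.0/cos4.0° = 3.007 m; N'_2 = 155·cos4.0° − 12·3.007 = 118.5; c'Δl = 46.01; W sinα = 10.8
Slice 3: Δl = 1.8/cos10.5° = 1.831 m; N'_3 = 137·cos10.5° − 42·1.831 = 57.8; c'Δl = 28.01; W sinα = 25.0
Slice 4: Δl = 3.1/cos17.2° = 3.245 m; N'_4 = 295·cos17.2° − 13·3.245 = 239.6; c'Δl = 49.65; W sinα = 87.2
Slice 5: Δl = 3.0/cos25.9° = 3.335 m; N'_5 = 328·cos25.9° − 15·3.335 = 245.0; c'Δl = 51.03; W sinα = 143.3
Slice 6: Δl = 2.9/cos35.0° = 3.540 m; N'_6 = 214·cos35.0° − 30·3.540 = 69.1; c'Δl = 54.17; W sinα = 122.7
Slice 7: Δl = 2.5/cos44.3° = 3.493 m; N'_7 = 69·cos44.3° − 2·3.493 = 42.4; c'Δl = 53.44; W sinα = 48.2
Σc'Δl = 319.1 kN/m; ΣN' = 797.6 kN/m; ΣW sinα = 434.9 kN/m
Resisting = 319.1 + 797.6·tan33.8° = 319.1 + 533.9 = 853.0 kN/m
FS = 853.0 / 434.9 = 1.962

FS = 1.96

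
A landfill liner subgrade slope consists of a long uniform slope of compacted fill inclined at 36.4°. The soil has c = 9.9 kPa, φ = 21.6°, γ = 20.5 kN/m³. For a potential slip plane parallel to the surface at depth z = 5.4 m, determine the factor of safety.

FS = 0.72

For an infinite slope with a slip plane parallel to the surface (no pore pressure): FS = [c + γz cos²β tanφ] / [γz sinβ cosβ].
γz = 20.5·5.4 = 110.70 kN/m²
Numerator = 9.9 + 110.70·cos²36.4°·tan21.6° = 9.9 + 110.70·0.6479·0.3959 = 38.295 kPa
Denominator = 110.70·sin36.4°·cos36.4° = 110.70·0.5934·0.8049 = 52.875 kPa
FS = 38.295 / 52.875 = 0.724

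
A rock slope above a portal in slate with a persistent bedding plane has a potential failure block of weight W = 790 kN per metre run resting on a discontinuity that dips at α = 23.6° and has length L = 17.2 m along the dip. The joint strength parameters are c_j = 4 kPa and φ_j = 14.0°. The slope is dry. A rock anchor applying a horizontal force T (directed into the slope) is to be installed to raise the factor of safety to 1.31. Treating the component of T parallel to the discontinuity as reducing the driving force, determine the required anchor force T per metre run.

Resolving forces along and normal to the sliding plane, with the horizontal anchor force T adding T·sinα to the effective normal force and T·cosα acting up the plane against the driving force:
FS = [c_jL + (W cosα + T sinα) tanφ_j] / [W sinα − T cosα]
Without the anchor: N' = 723.9 kN/m, driving T_d = 316.3 kN/m, resisting R = 4·17.2 + 723.9·tan14.0° = 249.3 kN/m, FS = 0.79.
Setting FS = 1.31 and solving for T:
1.31·(316.3 − T cos23.6°) = 249.3 + T sin23.6°·tan14.0°
T·(sin23.6°·tan14.0° + 1.31·cos23.6°) = 1.31·316.3 − 249.3
T·(0.4003·0.2493 + 1.31·0.9164) = 414.3 − 249.3 = 165.0
T·1.3003 = 165.0
T = 126.9 kN/m

T = 127 kN/m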